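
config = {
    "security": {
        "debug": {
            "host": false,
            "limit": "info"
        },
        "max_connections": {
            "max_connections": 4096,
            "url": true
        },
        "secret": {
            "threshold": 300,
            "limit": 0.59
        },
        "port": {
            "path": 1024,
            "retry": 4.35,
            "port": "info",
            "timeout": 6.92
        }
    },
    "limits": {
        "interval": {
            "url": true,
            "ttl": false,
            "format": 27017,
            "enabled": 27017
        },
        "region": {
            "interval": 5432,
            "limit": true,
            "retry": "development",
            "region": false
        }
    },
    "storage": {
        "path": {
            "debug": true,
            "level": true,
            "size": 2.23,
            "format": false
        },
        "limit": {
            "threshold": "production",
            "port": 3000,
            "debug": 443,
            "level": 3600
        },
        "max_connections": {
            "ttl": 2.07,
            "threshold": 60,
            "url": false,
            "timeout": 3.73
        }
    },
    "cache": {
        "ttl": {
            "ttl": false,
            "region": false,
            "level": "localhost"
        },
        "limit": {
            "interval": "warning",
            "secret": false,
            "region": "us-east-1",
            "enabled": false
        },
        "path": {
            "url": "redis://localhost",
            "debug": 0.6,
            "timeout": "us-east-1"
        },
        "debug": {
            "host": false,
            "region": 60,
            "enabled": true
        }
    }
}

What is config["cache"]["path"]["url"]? "redis://localhost"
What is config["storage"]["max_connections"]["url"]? False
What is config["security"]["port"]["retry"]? 4.35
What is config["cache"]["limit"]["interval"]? "warning"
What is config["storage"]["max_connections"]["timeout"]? 3.73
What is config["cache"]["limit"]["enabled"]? False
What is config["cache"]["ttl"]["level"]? "localhost"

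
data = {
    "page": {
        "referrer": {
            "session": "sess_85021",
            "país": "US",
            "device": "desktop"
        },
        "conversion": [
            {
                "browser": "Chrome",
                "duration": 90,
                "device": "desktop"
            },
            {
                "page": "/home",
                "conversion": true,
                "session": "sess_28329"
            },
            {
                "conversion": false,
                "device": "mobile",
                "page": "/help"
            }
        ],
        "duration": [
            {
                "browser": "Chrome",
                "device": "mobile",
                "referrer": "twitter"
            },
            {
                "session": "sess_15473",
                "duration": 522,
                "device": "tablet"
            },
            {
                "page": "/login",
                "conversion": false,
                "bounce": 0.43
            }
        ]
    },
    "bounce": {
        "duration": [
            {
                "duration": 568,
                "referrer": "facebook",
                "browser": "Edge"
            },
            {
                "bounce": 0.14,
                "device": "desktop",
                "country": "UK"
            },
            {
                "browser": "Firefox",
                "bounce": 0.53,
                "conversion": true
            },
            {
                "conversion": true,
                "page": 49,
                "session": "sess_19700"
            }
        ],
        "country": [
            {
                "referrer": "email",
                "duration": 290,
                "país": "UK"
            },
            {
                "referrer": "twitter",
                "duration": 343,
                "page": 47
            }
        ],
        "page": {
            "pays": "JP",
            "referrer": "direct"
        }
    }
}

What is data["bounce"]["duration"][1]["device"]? "desktop"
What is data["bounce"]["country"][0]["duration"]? 290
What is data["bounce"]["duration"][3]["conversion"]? True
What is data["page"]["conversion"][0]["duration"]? 90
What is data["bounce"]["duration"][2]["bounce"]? 0.53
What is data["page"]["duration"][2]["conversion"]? False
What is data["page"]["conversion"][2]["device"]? "mobile"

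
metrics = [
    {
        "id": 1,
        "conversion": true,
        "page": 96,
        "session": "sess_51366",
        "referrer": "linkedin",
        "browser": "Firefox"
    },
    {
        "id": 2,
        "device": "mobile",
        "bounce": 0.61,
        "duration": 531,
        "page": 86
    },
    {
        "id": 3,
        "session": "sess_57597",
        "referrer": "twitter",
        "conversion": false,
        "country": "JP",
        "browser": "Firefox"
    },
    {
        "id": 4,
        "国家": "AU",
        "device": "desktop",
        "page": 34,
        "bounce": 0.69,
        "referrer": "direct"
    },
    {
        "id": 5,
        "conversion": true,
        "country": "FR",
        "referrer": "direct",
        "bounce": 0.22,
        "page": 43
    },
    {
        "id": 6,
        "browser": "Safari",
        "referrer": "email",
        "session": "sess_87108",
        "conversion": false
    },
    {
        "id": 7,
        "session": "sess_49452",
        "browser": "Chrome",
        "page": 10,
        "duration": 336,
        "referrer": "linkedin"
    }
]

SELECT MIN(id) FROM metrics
1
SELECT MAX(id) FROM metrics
7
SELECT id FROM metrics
[1, 2, 3, 4, 5, 6, 7]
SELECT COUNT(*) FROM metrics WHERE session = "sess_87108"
1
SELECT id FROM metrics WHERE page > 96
[]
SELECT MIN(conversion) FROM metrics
False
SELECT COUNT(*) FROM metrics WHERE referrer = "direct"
2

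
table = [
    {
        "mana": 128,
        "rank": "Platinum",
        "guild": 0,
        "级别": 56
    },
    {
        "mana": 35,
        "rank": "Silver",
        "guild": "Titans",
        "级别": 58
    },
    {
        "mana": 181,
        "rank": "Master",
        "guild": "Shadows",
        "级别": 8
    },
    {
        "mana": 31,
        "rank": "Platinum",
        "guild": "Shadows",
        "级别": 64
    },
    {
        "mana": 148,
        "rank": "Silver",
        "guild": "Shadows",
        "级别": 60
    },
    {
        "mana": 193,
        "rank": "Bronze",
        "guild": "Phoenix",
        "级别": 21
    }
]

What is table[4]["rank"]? "Silver"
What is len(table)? 6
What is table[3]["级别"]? 64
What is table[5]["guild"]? "Phoenix"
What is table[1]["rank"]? "Silver"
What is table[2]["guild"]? "Shadows"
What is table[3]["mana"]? 31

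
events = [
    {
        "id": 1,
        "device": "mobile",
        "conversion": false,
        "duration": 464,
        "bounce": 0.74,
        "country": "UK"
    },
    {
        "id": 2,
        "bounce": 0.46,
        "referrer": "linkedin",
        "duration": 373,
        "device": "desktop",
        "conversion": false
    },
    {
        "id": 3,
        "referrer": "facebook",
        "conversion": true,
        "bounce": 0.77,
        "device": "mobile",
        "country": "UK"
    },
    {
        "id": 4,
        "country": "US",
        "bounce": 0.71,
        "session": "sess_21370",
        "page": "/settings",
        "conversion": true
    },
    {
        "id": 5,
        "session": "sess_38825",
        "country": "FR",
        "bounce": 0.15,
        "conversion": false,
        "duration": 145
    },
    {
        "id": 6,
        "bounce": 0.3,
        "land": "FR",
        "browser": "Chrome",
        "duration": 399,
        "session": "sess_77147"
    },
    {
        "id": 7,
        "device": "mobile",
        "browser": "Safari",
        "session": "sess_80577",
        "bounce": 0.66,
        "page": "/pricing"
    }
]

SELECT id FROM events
[1, 2, 3, 4, 5, 6, 7]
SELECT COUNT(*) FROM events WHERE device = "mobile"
3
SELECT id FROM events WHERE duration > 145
[1, 2, 6]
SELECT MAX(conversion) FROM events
True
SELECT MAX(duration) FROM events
464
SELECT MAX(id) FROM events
7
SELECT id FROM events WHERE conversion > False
[3, 4]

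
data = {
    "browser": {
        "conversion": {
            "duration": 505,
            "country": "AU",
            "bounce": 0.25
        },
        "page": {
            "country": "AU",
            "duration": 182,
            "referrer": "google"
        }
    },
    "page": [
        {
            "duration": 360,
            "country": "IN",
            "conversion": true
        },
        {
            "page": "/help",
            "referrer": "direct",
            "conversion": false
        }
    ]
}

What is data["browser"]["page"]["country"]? "AU"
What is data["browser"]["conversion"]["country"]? "AU"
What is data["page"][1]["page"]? "/help"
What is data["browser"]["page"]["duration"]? 182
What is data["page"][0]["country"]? "IN"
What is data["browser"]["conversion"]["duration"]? 505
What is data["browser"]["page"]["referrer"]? "google"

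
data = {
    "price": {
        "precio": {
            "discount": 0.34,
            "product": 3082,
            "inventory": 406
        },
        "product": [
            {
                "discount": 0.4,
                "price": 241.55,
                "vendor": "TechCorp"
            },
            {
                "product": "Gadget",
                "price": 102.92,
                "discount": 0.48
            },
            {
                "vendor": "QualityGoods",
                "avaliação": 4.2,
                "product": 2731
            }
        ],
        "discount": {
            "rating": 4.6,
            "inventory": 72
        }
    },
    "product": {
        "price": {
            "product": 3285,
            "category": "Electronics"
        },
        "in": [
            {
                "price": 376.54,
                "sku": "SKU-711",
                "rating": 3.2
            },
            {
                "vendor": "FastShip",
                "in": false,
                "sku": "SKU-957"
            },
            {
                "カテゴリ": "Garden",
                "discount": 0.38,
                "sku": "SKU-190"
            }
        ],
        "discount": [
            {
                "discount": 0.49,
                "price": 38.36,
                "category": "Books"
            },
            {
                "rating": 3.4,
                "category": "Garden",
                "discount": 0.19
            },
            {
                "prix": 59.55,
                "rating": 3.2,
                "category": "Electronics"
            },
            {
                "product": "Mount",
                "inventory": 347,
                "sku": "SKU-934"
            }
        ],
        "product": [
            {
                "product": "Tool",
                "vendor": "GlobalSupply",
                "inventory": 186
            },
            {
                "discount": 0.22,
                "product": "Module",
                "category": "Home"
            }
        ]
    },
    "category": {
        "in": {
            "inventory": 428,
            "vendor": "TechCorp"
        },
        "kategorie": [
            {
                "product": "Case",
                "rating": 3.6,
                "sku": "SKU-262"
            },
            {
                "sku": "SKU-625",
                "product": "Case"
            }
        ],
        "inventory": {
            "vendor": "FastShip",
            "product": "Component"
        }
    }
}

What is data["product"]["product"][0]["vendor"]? "GlobalSupply"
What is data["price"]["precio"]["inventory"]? 406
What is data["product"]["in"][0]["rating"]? 3.2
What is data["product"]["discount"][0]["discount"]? 0.49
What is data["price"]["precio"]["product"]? 3082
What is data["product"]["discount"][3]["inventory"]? 347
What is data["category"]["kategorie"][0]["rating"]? 3.6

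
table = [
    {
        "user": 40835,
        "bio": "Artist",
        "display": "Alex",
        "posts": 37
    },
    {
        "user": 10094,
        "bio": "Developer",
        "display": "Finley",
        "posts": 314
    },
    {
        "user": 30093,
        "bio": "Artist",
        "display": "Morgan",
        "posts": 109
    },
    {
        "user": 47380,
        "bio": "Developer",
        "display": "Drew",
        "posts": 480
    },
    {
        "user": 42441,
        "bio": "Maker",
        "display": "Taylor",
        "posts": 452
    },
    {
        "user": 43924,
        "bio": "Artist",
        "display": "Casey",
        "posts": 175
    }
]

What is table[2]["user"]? 30093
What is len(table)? 6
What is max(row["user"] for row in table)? 47380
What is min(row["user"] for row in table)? 10094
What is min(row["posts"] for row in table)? 37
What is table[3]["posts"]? 480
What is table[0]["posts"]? 37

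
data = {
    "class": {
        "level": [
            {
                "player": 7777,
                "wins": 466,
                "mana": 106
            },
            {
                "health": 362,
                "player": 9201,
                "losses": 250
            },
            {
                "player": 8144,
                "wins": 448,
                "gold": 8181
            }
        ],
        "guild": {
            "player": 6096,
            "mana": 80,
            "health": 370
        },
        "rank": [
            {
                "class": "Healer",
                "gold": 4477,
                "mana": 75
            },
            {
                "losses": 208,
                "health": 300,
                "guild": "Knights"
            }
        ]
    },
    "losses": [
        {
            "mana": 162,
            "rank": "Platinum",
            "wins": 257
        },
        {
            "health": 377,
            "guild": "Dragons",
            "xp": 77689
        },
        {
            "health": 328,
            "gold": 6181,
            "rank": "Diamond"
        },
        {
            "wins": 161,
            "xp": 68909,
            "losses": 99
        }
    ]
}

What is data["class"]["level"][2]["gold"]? 8181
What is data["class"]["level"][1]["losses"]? 250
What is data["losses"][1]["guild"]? "Dragons"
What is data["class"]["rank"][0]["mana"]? 75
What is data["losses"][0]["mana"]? 162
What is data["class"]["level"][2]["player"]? 8144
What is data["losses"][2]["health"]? 328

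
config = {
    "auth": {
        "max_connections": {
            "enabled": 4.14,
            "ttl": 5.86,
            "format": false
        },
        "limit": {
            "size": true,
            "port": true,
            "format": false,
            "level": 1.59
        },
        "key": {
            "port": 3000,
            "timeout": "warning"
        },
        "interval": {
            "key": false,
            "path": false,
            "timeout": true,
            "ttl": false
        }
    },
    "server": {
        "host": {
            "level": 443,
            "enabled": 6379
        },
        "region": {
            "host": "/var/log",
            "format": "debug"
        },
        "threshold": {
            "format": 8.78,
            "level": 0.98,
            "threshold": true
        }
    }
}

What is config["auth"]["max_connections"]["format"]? False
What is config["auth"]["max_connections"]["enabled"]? 4.14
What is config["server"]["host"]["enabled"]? 6379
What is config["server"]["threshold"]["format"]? 8.78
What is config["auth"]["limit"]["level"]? 1.59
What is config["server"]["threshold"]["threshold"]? True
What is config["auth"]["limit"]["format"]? False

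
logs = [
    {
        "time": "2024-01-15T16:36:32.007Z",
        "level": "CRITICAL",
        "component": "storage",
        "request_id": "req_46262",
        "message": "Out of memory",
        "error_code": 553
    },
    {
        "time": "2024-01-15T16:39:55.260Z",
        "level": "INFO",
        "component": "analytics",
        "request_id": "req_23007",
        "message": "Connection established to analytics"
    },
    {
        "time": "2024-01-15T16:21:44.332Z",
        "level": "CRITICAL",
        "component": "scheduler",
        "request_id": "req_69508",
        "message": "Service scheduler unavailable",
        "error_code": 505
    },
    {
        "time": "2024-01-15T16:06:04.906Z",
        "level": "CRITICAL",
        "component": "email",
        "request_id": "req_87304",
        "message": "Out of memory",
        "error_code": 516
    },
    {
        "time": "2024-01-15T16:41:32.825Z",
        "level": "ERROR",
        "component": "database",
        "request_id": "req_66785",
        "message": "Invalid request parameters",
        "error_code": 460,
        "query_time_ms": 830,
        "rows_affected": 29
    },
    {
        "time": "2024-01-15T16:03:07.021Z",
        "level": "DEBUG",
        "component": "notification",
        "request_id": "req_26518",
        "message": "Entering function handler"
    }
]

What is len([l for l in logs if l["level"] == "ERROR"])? 1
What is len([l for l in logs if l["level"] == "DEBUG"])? 1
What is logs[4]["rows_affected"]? 29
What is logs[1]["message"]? "Connection established to analytics"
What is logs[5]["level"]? "DEBUG"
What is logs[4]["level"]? "ERROR"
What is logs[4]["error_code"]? 460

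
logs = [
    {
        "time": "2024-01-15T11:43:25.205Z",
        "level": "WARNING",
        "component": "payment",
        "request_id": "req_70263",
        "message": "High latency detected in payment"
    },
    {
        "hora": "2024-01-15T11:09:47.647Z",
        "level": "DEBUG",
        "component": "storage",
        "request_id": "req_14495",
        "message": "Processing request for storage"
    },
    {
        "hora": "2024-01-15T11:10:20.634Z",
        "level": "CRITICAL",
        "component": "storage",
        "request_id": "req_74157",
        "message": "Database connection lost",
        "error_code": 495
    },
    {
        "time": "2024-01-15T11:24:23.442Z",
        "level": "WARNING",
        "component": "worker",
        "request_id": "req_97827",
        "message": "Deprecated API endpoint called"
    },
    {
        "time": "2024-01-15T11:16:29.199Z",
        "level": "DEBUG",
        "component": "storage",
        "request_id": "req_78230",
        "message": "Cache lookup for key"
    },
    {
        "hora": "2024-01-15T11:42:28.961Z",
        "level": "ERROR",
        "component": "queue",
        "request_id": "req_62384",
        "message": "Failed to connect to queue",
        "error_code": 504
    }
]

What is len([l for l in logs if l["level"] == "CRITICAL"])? 1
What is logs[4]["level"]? "DEBUG"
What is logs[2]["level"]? "CRITICAL"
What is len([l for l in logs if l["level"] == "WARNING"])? 2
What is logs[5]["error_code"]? 504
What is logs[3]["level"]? "WARNING"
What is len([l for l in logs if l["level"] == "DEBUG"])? 2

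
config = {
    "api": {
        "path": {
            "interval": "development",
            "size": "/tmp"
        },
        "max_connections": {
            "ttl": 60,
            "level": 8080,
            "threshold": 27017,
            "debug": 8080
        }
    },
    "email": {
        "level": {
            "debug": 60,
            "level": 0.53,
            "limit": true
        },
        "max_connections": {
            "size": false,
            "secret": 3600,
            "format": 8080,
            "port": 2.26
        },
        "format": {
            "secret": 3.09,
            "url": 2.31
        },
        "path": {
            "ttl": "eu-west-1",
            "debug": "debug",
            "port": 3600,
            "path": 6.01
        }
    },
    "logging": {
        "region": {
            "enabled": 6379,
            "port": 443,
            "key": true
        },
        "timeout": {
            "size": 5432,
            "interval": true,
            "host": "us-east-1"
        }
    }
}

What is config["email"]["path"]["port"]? 3600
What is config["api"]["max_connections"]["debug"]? 8080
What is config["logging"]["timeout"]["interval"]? True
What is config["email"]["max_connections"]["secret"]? 3600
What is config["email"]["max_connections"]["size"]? False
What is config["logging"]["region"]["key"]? True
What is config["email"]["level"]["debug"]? 60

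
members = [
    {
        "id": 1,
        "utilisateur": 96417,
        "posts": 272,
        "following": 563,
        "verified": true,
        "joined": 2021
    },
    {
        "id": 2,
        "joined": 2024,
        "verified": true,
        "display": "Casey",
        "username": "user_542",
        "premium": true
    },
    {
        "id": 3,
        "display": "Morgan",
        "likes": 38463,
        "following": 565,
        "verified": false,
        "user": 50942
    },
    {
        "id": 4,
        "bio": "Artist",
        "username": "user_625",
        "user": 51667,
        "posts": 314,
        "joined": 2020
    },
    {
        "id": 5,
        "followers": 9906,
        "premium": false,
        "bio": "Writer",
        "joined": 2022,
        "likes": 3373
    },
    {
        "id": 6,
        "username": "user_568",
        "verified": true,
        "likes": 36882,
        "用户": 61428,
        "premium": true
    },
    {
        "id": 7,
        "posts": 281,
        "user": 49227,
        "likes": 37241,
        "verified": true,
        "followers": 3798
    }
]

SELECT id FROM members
[1, 2, 3, 4, 5, 6, 7]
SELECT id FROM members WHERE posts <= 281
[1, 7]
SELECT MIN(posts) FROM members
272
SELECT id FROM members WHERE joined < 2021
[4]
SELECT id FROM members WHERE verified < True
[3]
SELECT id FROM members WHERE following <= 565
[1, 3]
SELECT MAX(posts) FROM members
314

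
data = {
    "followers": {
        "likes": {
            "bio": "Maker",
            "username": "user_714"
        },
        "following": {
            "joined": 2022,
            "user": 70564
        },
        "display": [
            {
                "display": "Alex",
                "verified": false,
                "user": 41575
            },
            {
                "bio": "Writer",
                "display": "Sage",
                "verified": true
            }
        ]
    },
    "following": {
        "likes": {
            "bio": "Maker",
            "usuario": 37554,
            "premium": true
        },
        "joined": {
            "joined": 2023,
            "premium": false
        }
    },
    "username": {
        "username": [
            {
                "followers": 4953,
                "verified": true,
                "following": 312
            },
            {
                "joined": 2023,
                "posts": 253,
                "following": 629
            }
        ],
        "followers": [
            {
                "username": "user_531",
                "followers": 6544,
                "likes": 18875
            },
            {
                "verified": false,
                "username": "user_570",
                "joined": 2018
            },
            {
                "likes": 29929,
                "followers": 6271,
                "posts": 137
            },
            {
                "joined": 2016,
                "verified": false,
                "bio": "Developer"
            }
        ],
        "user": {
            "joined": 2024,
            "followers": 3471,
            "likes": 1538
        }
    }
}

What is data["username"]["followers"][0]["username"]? "user_531"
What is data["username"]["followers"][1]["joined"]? 2018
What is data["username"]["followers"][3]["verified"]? False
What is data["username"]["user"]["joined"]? 2024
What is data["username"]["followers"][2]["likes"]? 29929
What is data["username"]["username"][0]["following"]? 312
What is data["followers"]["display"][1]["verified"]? True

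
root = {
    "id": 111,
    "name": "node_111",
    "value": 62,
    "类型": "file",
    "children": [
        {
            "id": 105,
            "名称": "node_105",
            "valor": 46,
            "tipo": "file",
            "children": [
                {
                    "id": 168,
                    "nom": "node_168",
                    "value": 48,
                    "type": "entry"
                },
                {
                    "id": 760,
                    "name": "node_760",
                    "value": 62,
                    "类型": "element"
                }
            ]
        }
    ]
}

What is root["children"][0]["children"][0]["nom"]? "node_168"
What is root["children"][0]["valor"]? 46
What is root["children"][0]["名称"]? "node_105"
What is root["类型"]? "file"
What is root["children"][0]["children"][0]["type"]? "entry"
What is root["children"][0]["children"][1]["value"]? 62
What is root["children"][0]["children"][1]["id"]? 760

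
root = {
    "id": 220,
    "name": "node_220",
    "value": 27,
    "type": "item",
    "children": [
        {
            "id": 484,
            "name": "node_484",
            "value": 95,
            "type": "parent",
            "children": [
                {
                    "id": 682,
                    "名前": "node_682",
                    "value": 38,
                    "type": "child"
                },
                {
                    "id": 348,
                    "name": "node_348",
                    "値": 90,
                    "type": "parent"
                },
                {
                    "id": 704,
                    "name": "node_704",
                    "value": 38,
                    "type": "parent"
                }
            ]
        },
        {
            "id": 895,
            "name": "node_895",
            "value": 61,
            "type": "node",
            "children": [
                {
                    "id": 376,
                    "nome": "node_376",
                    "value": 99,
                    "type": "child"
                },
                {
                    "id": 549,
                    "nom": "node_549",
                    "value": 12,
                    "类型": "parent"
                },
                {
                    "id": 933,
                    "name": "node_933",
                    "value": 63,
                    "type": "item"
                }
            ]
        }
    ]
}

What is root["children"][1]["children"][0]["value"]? 99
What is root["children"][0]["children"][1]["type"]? "parent"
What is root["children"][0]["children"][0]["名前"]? "node_682"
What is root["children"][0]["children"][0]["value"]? 38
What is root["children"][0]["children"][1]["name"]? "node_348"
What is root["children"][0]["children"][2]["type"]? "parent"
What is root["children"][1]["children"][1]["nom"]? "node_549"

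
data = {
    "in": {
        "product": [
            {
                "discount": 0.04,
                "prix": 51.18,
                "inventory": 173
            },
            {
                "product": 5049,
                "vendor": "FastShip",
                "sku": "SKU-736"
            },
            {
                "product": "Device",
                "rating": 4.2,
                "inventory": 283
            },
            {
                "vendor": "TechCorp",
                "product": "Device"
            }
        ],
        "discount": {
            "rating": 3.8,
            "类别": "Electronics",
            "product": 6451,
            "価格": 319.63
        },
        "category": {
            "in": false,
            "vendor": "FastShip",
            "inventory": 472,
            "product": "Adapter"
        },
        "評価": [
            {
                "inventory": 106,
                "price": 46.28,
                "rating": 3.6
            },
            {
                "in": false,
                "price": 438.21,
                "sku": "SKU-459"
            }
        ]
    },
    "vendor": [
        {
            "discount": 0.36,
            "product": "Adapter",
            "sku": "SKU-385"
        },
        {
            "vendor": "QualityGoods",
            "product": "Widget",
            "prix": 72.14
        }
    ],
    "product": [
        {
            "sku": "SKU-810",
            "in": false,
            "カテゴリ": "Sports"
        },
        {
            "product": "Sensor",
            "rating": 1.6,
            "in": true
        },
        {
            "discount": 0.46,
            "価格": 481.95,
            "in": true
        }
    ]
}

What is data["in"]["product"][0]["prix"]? 51.18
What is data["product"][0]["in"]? False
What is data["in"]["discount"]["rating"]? 3.8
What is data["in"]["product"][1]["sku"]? "SKU-736"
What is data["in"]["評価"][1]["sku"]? "SKU-459"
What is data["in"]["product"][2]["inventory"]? 283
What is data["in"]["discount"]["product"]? 6451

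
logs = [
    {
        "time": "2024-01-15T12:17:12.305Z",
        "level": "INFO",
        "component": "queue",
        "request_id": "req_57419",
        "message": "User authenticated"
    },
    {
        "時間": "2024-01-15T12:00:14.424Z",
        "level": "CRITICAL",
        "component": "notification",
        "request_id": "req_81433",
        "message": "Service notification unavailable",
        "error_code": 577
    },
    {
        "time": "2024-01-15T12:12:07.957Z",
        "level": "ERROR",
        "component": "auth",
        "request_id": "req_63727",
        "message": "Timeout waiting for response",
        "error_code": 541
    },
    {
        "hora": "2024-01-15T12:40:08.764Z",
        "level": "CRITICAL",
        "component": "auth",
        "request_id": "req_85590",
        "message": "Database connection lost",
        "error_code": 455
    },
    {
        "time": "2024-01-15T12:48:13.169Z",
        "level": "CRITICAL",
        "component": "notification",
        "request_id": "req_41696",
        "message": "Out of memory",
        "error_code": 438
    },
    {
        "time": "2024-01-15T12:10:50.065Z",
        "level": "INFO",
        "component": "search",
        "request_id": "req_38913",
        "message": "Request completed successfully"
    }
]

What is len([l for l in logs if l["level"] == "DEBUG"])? 0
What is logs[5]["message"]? "Request completed successfully"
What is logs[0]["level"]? "INFO"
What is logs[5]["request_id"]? "req_38913"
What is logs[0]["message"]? "User authenticated"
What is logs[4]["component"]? "notification"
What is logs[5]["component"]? "search"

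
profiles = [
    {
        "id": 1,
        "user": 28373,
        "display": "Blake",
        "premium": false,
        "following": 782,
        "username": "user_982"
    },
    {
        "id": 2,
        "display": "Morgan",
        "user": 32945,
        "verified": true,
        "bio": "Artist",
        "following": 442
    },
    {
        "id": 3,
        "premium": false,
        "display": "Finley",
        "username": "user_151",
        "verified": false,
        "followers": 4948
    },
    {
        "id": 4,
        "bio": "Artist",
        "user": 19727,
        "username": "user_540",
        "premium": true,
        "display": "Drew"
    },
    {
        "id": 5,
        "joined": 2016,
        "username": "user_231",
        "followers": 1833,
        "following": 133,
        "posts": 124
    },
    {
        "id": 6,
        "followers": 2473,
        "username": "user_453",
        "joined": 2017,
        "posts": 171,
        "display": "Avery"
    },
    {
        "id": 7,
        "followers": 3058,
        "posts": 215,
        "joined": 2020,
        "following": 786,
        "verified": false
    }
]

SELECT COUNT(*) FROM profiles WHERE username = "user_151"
1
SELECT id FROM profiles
[1, 2, 3, 4, 5, 6, 7]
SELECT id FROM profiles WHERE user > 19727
[1, 2]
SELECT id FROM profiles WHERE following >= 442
[1, 2, 7]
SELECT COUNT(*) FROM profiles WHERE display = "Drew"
1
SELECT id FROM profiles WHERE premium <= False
[1, 3]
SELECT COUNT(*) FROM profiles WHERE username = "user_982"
1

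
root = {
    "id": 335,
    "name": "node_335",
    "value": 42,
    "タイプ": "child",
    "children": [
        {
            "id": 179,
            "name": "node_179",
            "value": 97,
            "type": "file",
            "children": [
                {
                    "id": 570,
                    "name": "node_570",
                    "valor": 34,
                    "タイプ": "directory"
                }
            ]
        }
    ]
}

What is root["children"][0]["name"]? "node_179"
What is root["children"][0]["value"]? 97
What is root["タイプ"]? "child"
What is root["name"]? "node_335"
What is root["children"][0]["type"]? "file"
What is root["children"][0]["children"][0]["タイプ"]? "directory"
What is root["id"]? 335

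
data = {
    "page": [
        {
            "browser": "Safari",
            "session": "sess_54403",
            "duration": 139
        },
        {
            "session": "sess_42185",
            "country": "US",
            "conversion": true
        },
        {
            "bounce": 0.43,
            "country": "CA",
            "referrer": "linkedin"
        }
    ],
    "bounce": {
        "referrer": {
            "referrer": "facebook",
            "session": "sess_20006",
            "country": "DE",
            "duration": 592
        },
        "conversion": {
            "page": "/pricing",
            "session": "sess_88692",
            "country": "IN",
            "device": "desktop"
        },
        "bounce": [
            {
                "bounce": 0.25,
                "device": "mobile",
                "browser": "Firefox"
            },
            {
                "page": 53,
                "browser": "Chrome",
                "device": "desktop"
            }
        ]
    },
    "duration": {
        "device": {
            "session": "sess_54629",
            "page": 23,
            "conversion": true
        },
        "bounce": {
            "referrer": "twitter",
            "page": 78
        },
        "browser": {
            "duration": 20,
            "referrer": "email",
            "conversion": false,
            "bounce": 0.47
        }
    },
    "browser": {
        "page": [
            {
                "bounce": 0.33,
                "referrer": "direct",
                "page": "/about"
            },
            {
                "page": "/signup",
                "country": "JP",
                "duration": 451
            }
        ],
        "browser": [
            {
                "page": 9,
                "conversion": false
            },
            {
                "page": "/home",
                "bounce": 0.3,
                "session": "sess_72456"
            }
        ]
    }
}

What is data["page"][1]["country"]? "US"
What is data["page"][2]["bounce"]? 0.43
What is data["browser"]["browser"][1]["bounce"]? 0.3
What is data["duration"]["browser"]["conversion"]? False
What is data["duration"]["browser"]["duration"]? 20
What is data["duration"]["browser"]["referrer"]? "email"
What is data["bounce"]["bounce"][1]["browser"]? "Chrome"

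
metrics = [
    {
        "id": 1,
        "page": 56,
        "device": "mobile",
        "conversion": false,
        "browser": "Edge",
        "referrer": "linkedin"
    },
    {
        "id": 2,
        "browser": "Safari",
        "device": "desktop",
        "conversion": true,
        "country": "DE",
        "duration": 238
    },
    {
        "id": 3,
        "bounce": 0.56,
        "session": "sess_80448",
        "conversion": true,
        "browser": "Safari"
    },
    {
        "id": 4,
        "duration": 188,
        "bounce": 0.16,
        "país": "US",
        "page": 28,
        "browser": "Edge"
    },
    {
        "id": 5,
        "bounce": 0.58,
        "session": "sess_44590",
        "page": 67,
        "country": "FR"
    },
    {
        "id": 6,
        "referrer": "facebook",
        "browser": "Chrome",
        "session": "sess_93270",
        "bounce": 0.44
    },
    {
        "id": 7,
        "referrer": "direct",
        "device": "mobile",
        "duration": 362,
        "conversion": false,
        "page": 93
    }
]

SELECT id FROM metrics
[1, 2, 3, 4, 5, 6, 7]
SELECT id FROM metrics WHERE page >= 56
[1, 5, 7]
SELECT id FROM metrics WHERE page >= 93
[7]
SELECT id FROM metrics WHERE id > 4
[5, 6, 7]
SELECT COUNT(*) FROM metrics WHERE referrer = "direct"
1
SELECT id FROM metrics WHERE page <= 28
[4]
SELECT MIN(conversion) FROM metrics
False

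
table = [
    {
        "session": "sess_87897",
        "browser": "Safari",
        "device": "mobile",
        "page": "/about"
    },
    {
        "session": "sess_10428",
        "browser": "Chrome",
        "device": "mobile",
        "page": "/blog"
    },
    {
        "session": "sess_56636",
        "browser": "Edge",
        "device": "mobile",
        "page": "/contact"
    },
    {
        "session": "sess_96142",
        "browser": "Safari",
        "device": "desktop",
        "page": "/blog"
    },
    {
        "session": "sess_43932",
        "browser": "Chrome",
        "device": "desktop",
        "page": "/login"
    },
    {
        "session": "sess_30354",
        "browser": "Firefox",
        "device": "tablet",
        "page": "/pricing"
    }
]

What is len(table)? 6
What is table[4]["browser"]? "Chrome"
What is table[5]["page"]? "/pricing"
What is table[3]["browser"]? "Safari"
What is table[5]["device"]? "tablet"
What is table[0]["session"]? "sess_87897"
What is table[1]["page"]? "/blog"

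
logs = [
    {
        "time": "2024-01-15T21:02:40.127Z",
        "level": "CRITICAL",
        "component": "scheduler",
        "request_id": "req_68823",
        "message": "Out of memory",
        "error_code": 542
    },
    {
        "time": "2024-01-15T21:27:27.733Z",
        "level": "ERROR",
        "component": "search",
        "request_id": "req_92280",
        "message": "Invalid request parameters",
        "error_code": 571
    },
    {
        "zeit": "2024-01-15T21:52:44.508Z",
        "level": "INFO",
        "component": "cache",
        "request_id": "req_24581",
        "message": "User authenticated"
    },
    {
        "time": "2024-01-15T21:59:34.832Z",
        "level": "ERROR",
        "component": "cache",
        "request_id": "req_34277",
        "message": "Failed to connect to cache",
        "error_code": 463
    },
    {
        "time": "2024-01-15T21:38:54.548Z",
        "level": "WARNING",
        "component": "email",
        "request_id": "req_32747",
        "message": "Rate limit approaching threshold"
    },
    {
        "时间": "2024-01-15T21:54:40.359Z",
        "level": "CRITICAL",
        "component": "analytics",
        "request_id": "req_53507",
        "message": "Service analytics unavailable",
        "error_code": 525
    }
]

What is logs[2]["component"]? "cache"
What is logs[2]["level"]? "INFO"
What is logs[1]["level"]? "ERROR"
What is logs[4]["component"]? "email"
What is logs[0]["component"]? "scheduler"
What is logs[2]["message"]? "User authenticated"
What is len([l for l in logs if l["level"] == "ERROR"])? 2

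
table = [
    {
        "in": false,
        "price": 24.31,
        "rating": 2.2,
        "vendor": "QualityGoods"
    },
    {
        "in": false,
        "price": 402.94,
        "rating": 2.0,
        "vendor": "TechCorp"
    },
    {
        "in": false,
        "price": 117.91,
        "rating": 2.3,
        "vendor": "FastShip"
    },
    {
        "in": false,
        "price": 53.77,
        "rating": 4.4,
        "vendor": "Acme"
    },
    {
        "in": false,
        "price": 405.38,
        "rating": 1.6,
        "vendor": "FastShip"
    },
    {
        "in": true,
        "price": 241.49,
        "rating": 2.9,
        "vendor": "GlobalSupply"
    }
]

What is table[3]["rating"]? 4.4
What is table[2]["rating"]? 2.3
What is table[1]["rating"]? 2.0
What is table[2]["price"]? 117.91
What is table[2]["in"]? False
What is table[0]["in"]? False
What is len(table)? 6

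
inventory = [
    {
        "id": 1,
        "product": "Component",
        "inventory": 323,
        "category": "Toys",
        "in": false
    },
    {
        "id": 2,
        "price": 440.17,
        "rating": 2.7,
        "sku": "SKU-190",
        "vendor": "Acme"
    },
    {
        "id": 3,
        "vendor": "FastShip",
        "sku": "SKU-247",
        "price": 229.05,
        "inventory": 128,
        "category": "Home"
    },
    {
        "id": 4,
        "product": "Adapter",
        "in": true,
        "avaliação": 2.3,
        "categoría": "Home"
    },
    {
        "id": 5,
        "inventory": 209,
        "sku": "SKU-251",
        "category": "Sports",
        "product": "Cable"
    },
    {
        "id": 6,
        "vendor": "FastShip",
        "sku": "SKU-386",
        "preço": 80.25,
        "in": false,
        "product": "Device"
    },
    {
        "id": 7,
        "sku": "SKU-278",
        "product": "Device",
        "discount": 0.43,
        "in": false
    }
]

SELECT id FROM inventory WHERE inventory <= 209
[3, 5]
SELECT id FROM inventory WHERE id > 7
[]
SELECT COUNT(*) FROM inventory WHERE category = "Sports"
1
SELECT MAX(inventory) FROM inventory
323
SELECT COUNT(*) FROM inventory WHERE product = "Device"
2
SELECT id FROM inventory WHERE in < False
[]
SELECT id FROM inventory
[1, 2, 3, 4, 5, 6, 7]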